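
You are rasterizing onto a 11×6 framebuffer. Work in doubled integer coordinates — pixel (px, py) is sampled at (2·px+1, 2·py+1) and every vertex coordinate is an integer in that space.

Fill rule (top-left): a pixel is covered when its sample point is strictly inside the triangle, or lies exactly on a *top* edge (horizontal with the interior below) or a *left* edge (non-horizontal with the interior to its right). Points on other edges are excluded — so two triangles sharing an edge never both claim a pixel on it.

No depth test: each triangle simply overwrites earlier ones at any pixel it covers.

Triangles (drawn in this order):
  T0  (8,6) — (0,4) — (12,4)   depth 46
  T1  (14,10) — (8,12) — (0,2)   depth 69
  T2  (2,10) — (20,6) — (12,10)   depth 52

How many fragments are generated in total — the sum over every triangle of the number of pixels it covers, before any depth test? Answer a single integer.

T0:
  2·area = 24
  edge (8, 6)→(0, 4): d=(-8,-2) top-left  bias=+0
  edge (0, 4)→(12, 4): d=(12,0) top-left  bias=+0
  edge (12, 4)→(8, 6): d=(-4,2) right/bottom  bias=-1
    (2,2)@(5, 5): e=[2,12,10] → #
    (3,2)@(7, 5): e=[6,12,6] → #
    (4,2)@(9, 5): e=[10,12,2] → #
    (5,2)@(11, 5): e=[14,12,-2] → ·
    (2,3)@(5, 7): e=[-14,36,2] → ·
    (3,3)@(7, 7): e=[-10,36,-2] → ·
    (4,3)@(9, 7): e=[-6,36,-6] → ·
  covered (3 px):
    · · · · · · · · · · ·
    · · · · · · · · · · ·
    · · # # # · · · · · ·
    · · · · · · · · · · ·
    · · · · · · · · · · ·
    · · · · · · · · · · ·
T1:
  2·area = 76
  edge (14, 10)→(8, 12): d=(-6,2) right/bottom  bias=-1
  edge (8, 12)→(0, 2): d=(-8,-10) top-left  bias=+0
  edge (0, 2)→(14, 10): d=(14,8) right/bottom  bias=-1
    (0,1)@(1, 3): e=[68,2,6] → #
    (1,1)@(3, 3): e=[64,22,-10] → ·
    (0,2)@(1, 5): e=[56,-14,34] → ·
    (1,2)@(3, 5): e=[52,6,18] → #
    (2,2)@(5, 5): e=[48,26,2] → #
    (3,2)@(7, 5): e=[44,46,-14] → ·
    (1,3)@(3, 7): e=[40,-10,46] → ·
    (2,3)@(5, 7): e=[36,10,30] → #
    (3,3)@(7, 7): e=[32,30,14] → #
    (4,3)@(9, 7): e=[28,50,-2] → ·
    (2,4)@(5, 9): e=[24,-6,58] → ·
    (3,4)@(7, 9): e=[20,14,42] → #
    (8,4)@(17, 9): e=[0,114,-38] → ·  [on edge]
    (5,5)@(11, 11): e=[0,38,38] → ·  [on edge]
  covered (9 px):
    · · · · · · · · · · ·
    # · · · · · · · · · ·
    · # # · · · · · · · ·
    · · # # · · · · · · ·
    · · · # # # · · · · ·
    · · · · # · · · · · ·
T2:
  2·area = 40
  edge (2, 10)→(20, 6): d=(18,-4) top-left  bias=+0
  edge (20, 6)→(12, 10): d=(-8,4) right/bottom  bias=-1
  edge (12, 10)→(2, 10): d=(-10,0) right/bottom  bias=-1
    (8,3)@(17, 7): e=[6,4,30] → #
    (9,3)@(19, 7): e=[14,-4,30] → ·
    (3,4)@(7, 9): e=[2,28,10] → #
    (4,4)@(9, 9): e=[10,20,10] → #
    (5,4)@(11, 9): e=[18,12,10] → #
    (6,4)@(13, 9): e=[26,4,10] → #
    (7,4)@(15, 9): e=[34,-4,10] → ·
    (8,4)@(17, 9): e=[42,-12,10] → ·
    (3,5)@(7, 11): e=[38,12,-10] → ·
    (4,5)@(9, 11): e=[46,4,-10] → ·
    (5,5)@(11, 11): e=[54,-4,-10] → ·
    (6,5)@(13, 11): e=[62,-12,-10] → ·
  covered (5 px):
    · · · · · · · · · · ·
    · · · · · · · · · · ·
    · · · · · · · · · · ·
    · · · · · · · · # · ·
    · · · # # # # · · · ·
    · · · · · · · · · · ·

Final: 17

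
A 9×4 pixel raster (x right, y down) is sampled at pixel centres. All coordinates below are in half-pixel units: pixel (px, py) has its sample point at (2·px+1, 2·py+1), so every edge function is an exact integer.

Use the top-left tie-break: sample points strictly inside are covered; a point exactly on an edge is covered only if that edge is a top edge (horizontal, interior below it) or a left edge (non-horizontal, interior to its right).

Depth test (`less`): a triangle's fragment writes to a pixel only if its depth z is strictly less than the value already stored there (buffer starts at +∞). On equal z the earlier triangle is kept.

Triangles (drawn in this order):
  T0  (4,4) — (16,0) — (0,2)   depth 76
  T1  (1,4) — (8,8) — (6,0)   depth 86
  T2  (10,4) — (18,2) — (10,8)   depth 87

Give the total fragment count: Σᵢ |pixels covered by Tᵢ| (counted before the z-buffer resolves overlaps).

T0:
  2·area = 40  (B↔C swapped to make it positive)
  edge (4, 4)→(0, 2): d=(-4,-2) top-left  bias=+0
  edge (0, 2)→(16, 0): d=(16,-2) top-left  bias=+0
  edge (16, 0)→(4, 4): d=(-12,4) right/bottom  bias=-1
    (4,0)@(9, 1): e=[22,2,16] → X
    (5,0)@(11, 1): e=[26,6,8] → X
    (6,0)@(13, 1): e=[30,10,0] → .  [on edge]
    (1,1)@(3, 3): e=[2,22,16] → X
    (2,1)@(5, 3): e=[6,26,8] → X
    (3,1)@(7, 3): e=[10,30,0] → .  [on edge]
    (4,1)@(9, 3): e=[14,34,-8] → .
    (5,1)@(11, 3): e=[18,38,-16] → .
    (0,2)@(1, 5): e=[-10,50,0] → .  [on edge]
    (1,2)@(3, 5): e=[-6,54,-8] → .
    (2,2)@(5, 5): e=[-2,58,-16] → .
  covered (4 px):
    . . . . X X . . .
    . X X . . . . . .
    . . . . . . . . .
    . . . . . . . . .
T1:
  2·area = 48  (B↔C swapped to make it positive)
  edge (1, 4)→(6, 0): d=(5,-4) top-left  bias=+0
  edge (6, 0)→(8, 8): d=(2,8) right/bottom  bias=-1
  edge (8, 8)→(1, 4): d=(-7,-4) top-left  bias=+0
    (2,0)@(5, 1): e=[1,10,37] → X
    (3,0)@(7, 1): e=[9,-6,45] → .
    (1,1)@(3, 3): e=[3,30,15] → X
    (3,1)@(7, 3): e=[19,-2,31] → .
    (1,2)@(3, 5): e=[13,34,1] → X
    (3,2)@(7, 5): e=[29,2,17] → X
    (4,2)@(9, 5): e=[37,-14,25] → .
    (1,3)@(3, 7): e=[23,38,-13] → .
    (2,3)@(5, 7): e=[31,22,-5] → .
    (3,3)@(7, 7): e=[39,6,3] → X
    (4,3)@(9, 7): e=[47,-10,11] → .
  covered (7 px):
    . . X . . . . . .
    . X X . . . . . .
    . X X X . . . . .
    . . . X . . . . .
T2:
  2·area = 32
  edge (10, 4)→(18, 2): d=(8,-2) top-left  bias=+0
  edge (18, 2)→(10, 8): d=(-8,6) right/bottom  bias=-1
  edge (10, 8)→(10, 4): d=(0,-4) top-left  bias=+0
    (7,1)@(15, 3): e=[2,10,20] → X
    (8,1)@(17, 3): e=[6,-2,28] → .
    (5,2)@(11, 5): e=[10,18,4] → X
    (6,2)@(13, 5): e=[14,6,12] → X
    (7,2)@(15, 5): e=[18,-6,20] → .
    (5,3)@(11, 7): e=[26,2,4] → X
    (6,3)@(13, 7): e=[30,-10,12] → .
  covered (4 px):
    . . . . . . . . .
    . . . . . . . X .
    . . . . . X X . .
    . . . . . X . . .

Answer: 15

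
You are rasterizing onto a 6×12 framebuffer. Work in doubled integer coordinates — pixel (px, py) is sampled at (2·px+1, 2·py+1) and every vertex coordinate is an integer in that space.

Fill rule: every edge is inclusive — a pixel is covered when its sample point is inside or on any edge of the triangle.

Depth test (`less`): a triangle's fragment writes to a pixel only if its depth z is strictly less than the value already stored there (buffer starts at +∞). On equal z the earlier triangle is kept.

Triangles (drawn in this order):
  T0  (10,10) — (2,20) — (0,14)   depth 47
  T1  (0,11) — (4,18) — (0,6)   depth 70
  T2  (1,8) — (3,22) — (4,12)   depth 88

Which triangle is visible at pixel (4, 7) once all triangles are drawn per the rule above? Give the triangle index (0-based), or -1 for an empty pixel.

T0:
  2·area = 68
  edge (10, 10)→(2, 20): d=(-8,10) inclusive
  edge (2, 20)→(0, 14): d=(-2,-6) inclusive
  edge (0, 14)→(10, 10): d=(10,-4) inclusive
    (4,5)@(9, 11): e=[2,60,6] → #
    (5,5)@(11, 11): e=[-18,72,14] → ·
    (1,6)@(3, 13): e=[46,20,2] → #
    (2,6)@(5, 13): e=[26,32,10] → #
    (3,6)@(7, 13): e=[6,44,18] → #
    (4,6)@(9, 13): e=[-14,56,26] → ·
    (0,7)@(1, 15): e=[50,4,14] → #
    (3,7)@(7, 15): e=[-10,40,38] → ·
    (0,8)@(1, 17): e=[34,0,34] → #  [on edge]
    (2,8)@(5, 17): e=[-6,24,50] → ·
    (0,9)@(1, 19): e=[18,-4,54] → ·
    (1,9)@(3, 19): e=[-2,8,62] → ·
    (1,11)@(3, 23): e=[-34,0,102] → ·  [on edge]
  covered (9 px):
    · · · · · ·
    · · · · · ·
    · · · · · ·
    · · · · · ·
    · · · · · ·
    · · · · # ·
    · # # # · ·
    # # # · · ·
    # # · · · ·
    · · · · · ·
    · · · · · ·
    · · · · · ·
T1:
  2·area = 20  (B↔C swapped to make it positive)
  edge (0, 11)→(0, 6): d=(0,-5) inclusive
  edge (0, 6)→(4, 18): d=(4,12) inclusive
  edge (4, 18)→(0, 11): d=(-4,-7) inclusive
    (0,4)@(1, 9): e=[5,0,15] → #  [on edge]
    (1,4)@(3, 9): e=[15,-24,29] → ·
    (0,5)@(1, 11): e=[5,8,7] → #
    (1,5)@(3, 11): e=[15,-16,21] → ·
    (0,6)@(1, 13): e=[5,16,-1] → ·
    (1,7)@(3, 15): e=[15,0,5] → #  [on edge]
    (2,7)@(5, 15): e=[25,-24,19] → ·
    (1,8)@(3, 17): e=[15,8,-3] → ·
    (2,10)@(5, 21): e=[25,0,-5] → ·  [on edge]
  covered (3 px):
    · · · · · ·
    · · · · · ·
    · · · · · ·
    · · · · · ·
    # · · · · ·
    # · · · · ·
    · · · · · ·
    · # · · · ·
    · · · · · ·
    · · · · · ·
    · · · · · ·
    · · · · · ·
T2:
  2·area = 34  (B↔C swapped to make it positive)
  edge (1, 8)→(4, 12): d=(3,4) inclusive
  edge (4, 12)→(3, 22): d=(-1,10) inclusive
  edge (3, 22)→(1, 8): d=(-2,-14) inclusive
    (1,5)@(3, 11): e=[1,11,22] → #
    (2,5)@(5, 11): e=[-7,-9,50] → ·
    (1,6)@(3, 13): e=[7,9,18] → #
    (2,6)@(5, 13): e=[-1,-11,46] → ·
    (1,7)@(3, 15): e=[13,7,14] → #
    (2,7)@(5, 15): e=[5,-13,42] → ·
    (1,8)@(3, 17): e=[19,5,10] → #
    (2,8)@(5, 17): e=[11,-15,38] → ·
    (1,9)@(3, 19): e=[25,3,6] → #
    (2,9)@(5, 19): e=[17,-17,34] → ·
    (1,10)@(3, 21): e=[31,1,2] → #
    (2,10)@(5, 21): e=[23,-19,30] → ·
  covered (6 px):
    · · · · · ·
    · · · · · ·
    · · · · · ·
    · · · · · ·
    · · · · · ·
    · # · · · ·
    · # · · · ·
    · # · · · ·
    · # · · · ·
    · # · · · ·
    · # · · · ·
    · · · · · ·

Z-buffer (winner per pixel, '.' = empty):
  . . . . . .
  . . . . . .
  . . . . . .
  . . . . . .
  1 . . . . .
  1 2 . . 0 .
  . 0 0 0 . .
  0 0 0 . . .
  0 0 . . . .
  . 2 . . . .
  . 2 . . . .
  . . . . . .

Result: -1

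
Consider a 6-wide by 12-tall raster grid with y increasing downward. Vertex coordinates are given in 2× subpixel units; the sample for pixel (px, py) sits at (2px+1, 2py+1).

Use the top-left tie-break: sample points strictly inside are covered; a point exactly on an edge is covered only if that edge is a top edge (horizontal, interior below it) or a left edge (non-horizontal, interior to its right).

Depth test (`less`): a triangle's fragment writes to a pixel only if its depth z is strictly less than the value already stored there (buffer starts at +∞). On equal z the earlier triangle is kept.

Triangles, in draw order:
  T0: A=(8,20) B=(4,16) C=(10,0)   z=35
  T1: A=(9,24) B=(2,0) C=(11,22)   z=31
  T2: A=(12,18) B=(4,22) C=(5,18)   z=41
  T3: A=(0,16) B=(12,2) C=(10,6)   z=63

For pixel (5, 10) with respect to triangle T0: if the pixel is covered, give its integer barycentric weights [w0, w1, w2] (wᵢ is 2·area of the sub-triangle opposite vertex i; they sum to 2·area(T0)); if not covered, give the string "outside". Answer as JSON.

T0:
  2·area = 88
  edge (8, 20)→(4, 16): d=(-4,-4) top-left  bias=+0
  edge (4, 16)→(10, 0): d=(6,-16) top-left  bias=+0
  edge (10, 0)→(8, 20): d=(-2,20) right/bottom  bias=-1
    (4,1)@(9, 3): e=[72,2,14] → █
    (5,1)@(11, 3): e=[80,34,-26] → ·
    (4,2)@(9, 5): e=[64,14,10] → █
    (5,2)@(11, 5): e=[72,46,-30] → ·
    (4,3)@(9, 7): e=[56,26,6] → █
    (5,3)@(11, 7): e=[64,58,-34] → ·
    (3,4)@(7, 9): e=[40,6,42] → █
    (5,4)@(11, 9): e=[56,70,-38] → ·
    (3,5)@(7, 11): e=[32,18,38] → █
    (4,5)@(9, 11): e=[40,50,-2] → ·
    (0,6)@(1, 13): e=[0,-66,154] → ·  [on edge]
    (3,6)@(7, 13): e=[24,30,34] → █
    (1,7)@(3, 15): e=[0,-22,110] → ·  [on edge]
    (2,8)@(5, 17): e=[0,22,66] → █  [on edge]
    (3,9)@(7, 19): e=[0,66,22] → █  [on edge]
    (4,10)@(9, 21): e=[0,110,-22] → ·  [on edge]
    (5,11)@(11, 23): e=[0,154,-66] → ·  [on edge]
  covered (12 px):
    · · · · · ·
    · · · · █ ·
    · · · · █ ·
    · · · · █ ·
    · · · █ █ ·
    · · · █ · ·
    · · · █ · ·
    · · █ █ · ·
    · · █ █ · ·
    · · · █ · ·
    · · · · · ·
    · · · · · ·
T1:
  2·area = 62
  edge (9, 24)→(2, 0): d=(-7,-24) top-left  bias=+0
  edge (2, 0)→(11, 22): d=(9,22) right/bottom  bias=-1
  edge (11, 22)→(9, 24): d=(-2,2) right/bottom  bias=-1
    (1,1)@(3, 3): e=[3,5,54] → █
    (2,1)@(5, 3): e=[51,-39,50] → ·
    (1,2)@(3, 5): e=[-11,23,50] → ·
    (2,4)@(5, 9): e=[9,15,38] → █
    (3,4)@(7, 9): e=[57,-29,34] → ·
    (2,5)@(5, 11): e=[-5,33,34] → ·
    (3,6)@(7, 13): e=[29,7,26] → █
    (4,6)@(9, 13): e=[77,-37,22] → ·
    (3,7)@(7, 15): e=[15,25,22] → █
    (4,7)@(9, 15): e=[63,-19,18] → ·
    (3,8)@(7, 17): e=[1,43,18] → █
    (4,8)@(9, 17): e=[49,-1,14] → ·
  covered (8 px):
    · · · · · ·
    · █ · · · ·
    · · · · · ·
    · · · · · ·
    · · █ · · ·
    · · · · · ·
    · · · █ · ·
    · · · █ · ·
    · · · █ · ·
    · · · · █ ·
    · · · · █ ·
    · · · · █ ·
T2:
  2·area = 28
  edge (12, 18)→(4, 22): d=(-8,4) right/bottom  bias=-1
  edge (4, 22)→(5, 18): d=(1,-4) top-left  bias=+0
  edge (5, 18)→(12, 18): d=(7,0) top-left  bias=+0
    (2,9)@(5, 19): e=[20,1,7] → █
    (3,9)@(7, 19): e=[12,9,7] → █
    (4,9)@(9, 19): e=[4,17,7] → █
    (5,9)@(11, 19): e=[-4,25,7] → ·
    (2,10)@(5, 21): e=[4,3,21] → █
    (3,10)@(7, 21): e=[-4,11,21] → ·
    (4,10)@(9, 21): e=[-12,19,21] → ·
    (2,11)@(5, 23): e=[-12,5,35] → ·
  covered (4 px):
    · · · · · ·
    · · · · · ·
    · · · · · ·
    · · · · · ·
    · · · · · ·
    · · · · · ·
    · · · · · ·
    · · · · · ·
    · · · · · ·
    · · █ █ █ ·
    · · █ · · ·
    · · · · · ·
T3:
  2·area = 20
  edge (0, 16)→(12, 2): d=(12,-14) top-left  bias=+0
  edge (12, 2)→(10, 6): d=(-2,4) right/bottom  bias=-1
  edge (10, 6)→(0, 16): d=(-10,10) right/bottom  bias=-1
    (5,2)@(11, 5): e=[22,-2,0] → ·  [on edge]
    (4,3)@(9, 7): e=[18,2,0] → ·  [on edge]
    (3,4)@(7, 9): e=[14,6,0] → ·  [on edge]
    (2,5)@(5, 11): e=[10,10,0] → ·  [on edge]
    (1,6)@(3, 13): e=[6,14,0] → ·  [on edge]
    (0,7)@(1, 15): e=[2,18,0] → ·  [on edge]
  covered (0 px):
    · · · · · ·
    · · · · · ·
    · · · · · ·
    · · · · · ·
    · · · · · ·
    · · · · · ·
    · · · · · ·
    · · · · · ·
    · · · · · ·
    · · · · · ·
    · · · · · ·
    · · · · · ·

Result: "outside"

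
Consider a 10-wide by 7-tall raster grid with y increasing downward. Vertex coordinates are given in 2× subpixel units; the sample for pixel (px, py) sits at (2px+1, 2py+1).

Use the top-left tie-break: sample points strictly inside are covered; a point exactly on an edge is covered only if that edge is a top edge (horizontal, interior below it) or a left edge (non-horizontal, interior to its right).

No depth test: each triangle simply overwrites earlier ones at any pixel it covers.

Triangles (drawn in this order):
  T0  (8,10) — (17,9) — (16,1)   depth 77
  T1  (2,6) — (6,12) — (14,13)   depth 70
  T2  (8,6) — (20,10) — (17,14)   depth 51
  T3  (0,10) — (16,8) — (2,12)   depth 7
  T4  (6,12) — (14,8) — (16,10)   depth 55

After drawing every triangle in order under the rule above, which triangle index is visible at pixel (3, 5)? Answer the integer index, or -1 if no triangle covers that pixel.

T0:
  2·area = 73  (B↔C swapped to make it positive)
  edge (8, 10)→(16, 1): d=(8,-9) top-left  bias=+0
  edge (16, 1)→(17, 9): d=(1,8) right/bottom  bias=-1
  edge (17, 9)→(8, 10): d=(-9,1) right/bottom  bias=-1
    (7,1)@(15, 3): e=[7,10,56] → █
    (8,1)@(17, 3): e=[25,-6,54] → ·
    (6,2)@(13, 5): e=[5,28,40] → █
    (8,2)@(17, 5): e=[41,-4,36] → ·
    (5,3)@(11, 7): e=[3,46,24] → █
    (8,3)@(17, 7): e=[57,-2,18] → ·
    (4,4)@(9, 9): e=[1,64,8] → █
    (8,4)@(17, 9): e=[73,0,0] → ·  [on edge]
    (4,5)@(9, 11): e=[17,66,-10] → ·
    (5,5)@(11, 11): e=[35,50,-12] → ·
    (6,5)@(13, 11): e=[53,34,-14] → ·
    (7,5)@(15, 11): e=[71,18,-16] → ·
  covered (10 px):
    · · · · · · · · · ·
    · · · · · · · █ · ·
    · · · · · · █ █ · ·
    · · · · · █ █ █ · ·
    · · · · █ █ █ █ · ·
    · · · · · · · · · ·
    · · · · · · · · · ·
T1:
  2·area = 44  (B↔C swapped to make it positive)
  edge (2, 6)→(14, 13): d=(12,7) right/bottom  bias=-1
  edge (14, 13)→(6, 12): d=(-8,-1) top-left  bias=+0
  edge (6, 12)→(2, 6): d=(-4,-6) top-left  bias=+0
    (1,3)@(3, 7): e=[5,37,2] → █
    (2,3)@(5, 7): e=[-9,39,14] → ·
    (1,4)@(3, 9): e=[29,21,-6] → ·
    (2,4)@(5, 9): e=[15,23,6] → █
    (3,4)@(7, 9): e=[1,25,18] → █
    (4,4)@(9, 9): e=[-13,27,30] → ·
    (2,5)@(5, 11): e=[39,7,-2] → ·
    (3,5)@(7, 11): e=[25,9,10] → █
    (4,5)@(9, 11): e=[11,11,22] → █
    (5,5)@(11, 11): e=[-3,13,34] → ·
    (3,6)@(7, 13): e=[49,-7,2] → ·
    (4,6)@(9, 13): e=[35,-5,14] → ·
  covered (5 px):
    · · · · · · · · · ·
    · · · · · · · · · ·
    · · · · · · · · · ·
    · █ · · · · · · · ·
    · · █ █ · · · · · ·
    · · · █ █ · · · · ·
    · · · · · · · · · ·
T2:
  2·area = 60
  edge (8, 6)→(20, 10): d=(12,4) right/bottom  bias=-1
  edge (20, 10)→(17, 14): d=(-3,4) right/bottom  bias=-1
  edge (17, 14)→(8, 6): d=(-9,-8) top-left  bias=+0
    (2,2)@(5, 5): e=[0,75,-15] → ·  [on edge]
    (5,3)@(11, 7): e=[0,45,15] → ·  [on edge]
    (6,4)@(13, 9): e=[16,31,13] → █
    (7,4)@(15, 9): e=[8,23,29] → █
    (8,4)@(17, 9): e=[0,15,45] → ·  [on edge]
    (6,5)@(13, 11): e=[40,25,-5] → ·
    (7,5)@(15, 11): e=[32,17,11] → █
    (8,5)@(17, 11): e=[24,9,27] → █
    (9,5)@(19, 11): e=[16,1,43] → █
    (7,6)@(15, 13): e=[56,11,-7] → ·
    (8,6)@(17, 13): e=[48,3,9] → █
    (9,6)@(19, 13): e=[40,-5,25] → ·
  covered (6 px):
    · · · · · · · · · ·
    · · · · · · · · · ·
    · · · · · · · · · ·
    · · · · · · · · · ·
    · · · · · · █ █ · ·
    · · · · · · · █ █ █
    · · · · · · · · █ ·
T3:
  2·area = 36
  edge (0, 10)→(16, 8): d=(16,-2) top-left  bias=+0
  edge (16, 8)→(2, 12): d=(-14,4) right/bottom  bias=-1
  edge (2, 12)→(0, 10): d=(-2,-2) top-left  bias=+0
    (4,4)@(9, 9): e=[2,14,20] → █
    (5,4)@(11, 9): e=[6,6,24] → █
    (6,4)@(13, 9): e=[10,-2,28] → ·
    (0,5)@(1, 11): e=[18,18,0] → █  [on edge]
    (1,5)@(3, 11): e=[22,10,4] → █
    (2,5)@(5, 11): e=[26,2,8] → █
    (3,5)@(7, 11): e=[30,-6,12] → ·
    (4,5)@(9, 11): e=[34,-14,16] → ·
    (5,5)@(11, 11): e=[38,-22,20] → ·
    (0,6)@(1, 13): e=[50,-10,-4] → ·
    (1,6)@(3, 13): e=[54,-18,0] → ·  [on edge]
    (2,6)@(5, 13): e=[58,-26,4] → ·
  covered (5 px):
    · · · · · · · · · ·
    · · · · · · · · · ·
    · · · · · · · · · ·
    · · · · · · · · · ·
    · · · · █ █ · · · ·
    █ █ █ · · · · · · ·
    · · · · · · · · · ·
T4:
  2·area = 24
  edge (6, 12)→(14, 8): d=(8,-4) top-left  bias=+0
  edge (14, 8)→(16, 10): d=(2,2) right/bottom  bias=-1
  edge (16, 10)→(6, 12): d=(-10,2) right/bottom  bias=-1
    (3,0)@(7, 1): e=[-84,0,108] → ·  [on edge]
    (4,1)@(9, 3): e=[-60,0,84] → ·  [on edge]
    (5,2)@(11, 5): e=[-36,0,60] → ·  [on edge]
    (6,3)@(13, 7): e=[-12,0,36] → ·  [on edge]
    (6,4)@(13, 9): e=[4,4,16] → █
    (7,4)@(15, 9): e=[12,0,12] → ·  [on edge]
    (4,5)@(9, 11): e=[4,16,4] → █
    (5,5)@(11, 11): e=[12,12,0] → ·  [on edge]
    (6,5)@(13, 11): e=[20,8,-4] → ·
    (8,5)@(17, 11): e=[36,0,-12] → ·  [on edge]
    (0,6)@(1, 13): e=[-12,36,0] → ·  [on edge]
    (4,6)@(9, 13): e=[20,20,-16] → ·
    (9,6)@(19, 13): e=[60,0,-36] → ·  [on edge]
  covered (2 px):
    · · · · · · · · · ·
    · · · · · · · · · ·
    · · · · · · · · · ·
    · · · · · · · · · ·
    · · · · · · █ · · ·
    · · · · █ · · · · ·
    · · · · · · · · · ·

Z-buffer (winner per pixel, '.' = empty):
  . . . . . . . . . .
  . . . . . . . 0 . .
  . . . . . . 0 0 . .
  . 1 . . . 0 0 0 . .
  . . 1 1 3 3 4 2 . .
  3 3 3 1 4 . . 2 2 2
  . . . . . . . . 2 .

Final: 1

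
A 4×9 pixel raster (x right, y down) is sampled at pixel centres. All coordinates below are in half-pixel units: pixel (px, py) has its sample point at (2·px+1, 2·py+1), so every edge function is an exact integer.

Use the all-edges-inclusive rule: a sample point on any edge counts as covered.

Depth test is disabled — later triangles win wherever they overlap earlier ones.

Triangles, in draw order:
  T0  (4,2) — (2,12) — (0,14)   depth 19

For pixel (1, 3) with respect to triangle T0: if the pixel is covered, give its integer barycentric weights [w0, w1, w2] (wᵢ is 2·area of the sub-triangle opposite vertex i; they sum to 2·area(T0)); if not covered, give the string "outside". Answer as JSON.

T0:
  2·area = 16
  edge (4, 2)→(2, 12): d=(-2,10) inclusive
  edge (2, 12)→(0, 14): d=(-2,2) inclusive
  edge (0, 14)→(4, 2): d=(4,-12) inclusive
    (1,2)@(3, 5): e=[4,12,0] → #  [on edge]
    (2,2)@(5, 5): e=[-16,8,24] → ·
    (1,3)@(3, 7): e=[0,8,8] → #  [on edge]
    (2,3)@(5, 7): e=[-20,4,32] → ·
    (3,3)@(7, 7): e=[-40,0,56] → ·  [on edge]
    (1,4)@(3, 9): e=[-4,4,16] → ·
    (2,4)@(5, 9): e=[-24,0,40] → ·  [on edge]
    (0,5)@(1, 11): e=[12,4,0] → #  [on edge]
    (1,5)@(3, 11): e=[-8,0,24] → ·  [on edge]
    (0,6)@(1, 13): e=[8,0,8] → #  [on edge]
    (1,6)@(3, 13): e=[-12,-4,32] → ·
    (0,7)@(1, 15): e=[4,-4,16] → ·
    (0,8)@(1, 17): e=[0,-8,24] → ·  [on edge]
  covered (4 px):
    · · · ·
    · · · ·
    · # · ·
    · # · ·
    · · · ·
    # · · ·
    # · · ·
    · · · ·
    · · · ·

Answer: [8,8,0]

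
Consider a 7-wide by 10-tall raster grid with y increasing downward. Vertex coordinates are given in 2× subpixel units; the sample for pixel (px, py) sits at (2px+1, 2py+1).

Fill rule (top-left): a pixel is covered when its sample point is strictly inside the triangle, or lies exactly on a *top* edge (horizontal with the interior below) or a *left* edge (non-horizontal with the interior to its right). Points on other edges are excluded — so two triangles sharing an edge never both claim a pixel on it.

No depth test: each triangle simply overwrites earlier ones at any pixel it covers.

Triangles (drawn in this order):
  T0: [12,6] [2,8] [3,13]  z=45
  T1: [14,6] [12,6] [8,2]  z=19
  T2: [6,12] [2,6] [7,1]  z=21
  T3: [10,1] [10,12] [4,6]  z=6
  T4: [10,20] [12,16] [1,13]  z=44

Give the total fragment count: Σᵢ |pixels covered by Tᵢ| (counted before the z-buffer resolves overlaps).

T0:
  2·area = 52  (B↔C swapped to make it positive)
  edge (12, 6)→(3, 13): d=(-9,7) right/bottom  bias=-1
  edge (3, 13)→(2, 8): d=(-1,-5) top-left  bias=+0
  edge (2, 8)→(12, 6): d=(10,-2) top-left  bias=+0
    (0,1)@(1, 3): e=[104,0,-52] → ·  [on edge]
    (3,3)@(7, 7): e=[26,26,0] → █  [on edge]
    (4,3)@(9, 7): e=[12,36,4] → █
    (5,3)@(11, 7): e=[-2,46,8] → ·
    (1,4)@(3, 9): e=[36,4,12] → █
    (2,4)@(5, 9): e=[22,14,16] → █
    (4,4)@(9, 9): e=[-6,34,24] → ·
    (1,5)@(3, 11): e=[18,2,32] → █
    (3,5)@(7, 11): e=[-10,22,40] → ·
    (1,6)@(3, 13): e=[0,0,52] → ·  [on edge]
    (2,6)@(5, 13): e=[-14,10,56] → ·
  covered (7 px):
    · · · · · · ·
    · · · · · · ·
    · · · · · · ·
    · · · █ █ · ·
    · █ █ █ · · ·
    · █ █ · · · ·
    · · · · · · ·
    · · · · · · ·
    · · · · · · ·
    · · · · · · ·
T1:
  2·area = 8
  edge (14, 6)→(12, 6): d=(-2,0) right/bottom  bias=-1
  edge (12, 6)→(8, 2): d=(-4,-4) top-left  bias=+0
  edge (8, 2)→(14, 6): d=(6,4) right/bottom  bias=-1
    (3,0)@(7, 1): e=[10,0,-2] → ·  [on edge]
    (4,1)@(9, 3): e=[6,0,2] → █  [on edge]
    (5,1)@(11, 3): e=[6,8,-6] → ·
    (4,2)@(9, 5): e=[2,-8,14] → ·
    (5,2)@(11, 5): e=[2,0,6] → █  [on edge]
    (6,2)@(13, 5): e=[2,8,-2] → ·
    (5,3)@(11, 7): e=[-2,-8,18] → ·
    (6,3)@(13, 7): e=[-2,0,10] → ·  [on edge]
  covered (2 px):
    · · · · · · ·
    · · · · █ · ·
    · · · · · █ ·
    · · · · · · ·
    · · · · · · ·
    · · · · · · ·
    · · · · · · ·
    · · · · · · ·
    · · · · · · ·
    · · · · · · ·
T2:
  2·area = 50
  edge (6, 12)→(2, 6): d=(-4,-6) top-left  bias=+0
  edge (2, 6)→(7, 1): d=(5,-5) top-left  bias=+0
  edge (7, 1)→(6, 12): d=(-1,11) right/bottom  bias=-1
    (3,0)@(7, 1): e=[50,0,0] → ·  [on edge]
    (2,1)@(5, 3): e=[30,0,20] → █  [on edge]
    (3,1)@(7, 3): e=[42,10,-2] → ·
    (1,2)@(3, 5): e=[10,0,40] → █  [on edge]
    (3,2)@(7, 5): e=[34,20,-4] → ·
    (0,3)@(1, 7): e=[-10,0,60] → ·  [on edge]
    (1,3)@(3, 7): e=[2,10,38] → █
    (3,3)@(7, 7): e=[26,30,-6] → ·
    (1,4)@(3, 9): e=[-6,20,36] → ·
    (2,4)@(5, 9): e=[6,30,14] → █
    (3,4)@(7, 9): e=[18,40,-8] → ·
    (2,5)@(5, 11): e=[-2,40,12] → ·
  covered (6 px):
    · · · · · · ·
    · · █ · · · ·
    · █ █ · · · ·
    · █ █ · · · ·
    · · █ · · · ·
    · · · · · · ·
    · · · · · · ·
    · · · · · · ·
    · · · · · · ·
    · · · · · · ·
T3:
  2·area = 66
  edge (10, 1)→(10, 12): d=(0,11) right/bottom  bias=-1
  edge (10, 12)→(4, 6): d=(-6,-6) top-left  bias=+0
  edge (4, 6)→(10, 1): d=(6,-5) top-left  bias=+0
    (0,1)@(1, 3): e=[99,0,-33] → ·  [on edge]
    (4,1)@(9, 3): e=[11,48,7] → █
    (5,1)@(11, 3): e=[-11,60,17] → ·
    (1,2)@(3, 5): e=[77,0,-11] → ·  [on edge]
    (3,2)@(7, 5): e=[33,24,9] → █
    (5,2)@(11, 5): e=[-11,48,29] → ·
    (2,3)@(5, 7): e=[55,0,11] → █  [on edge]
    (5,3)@(11, 7): e=[-11,36,41] → ·
    (2,4)@(5, 9): e=[55,-12,23] → ·
    (3,4)@(7, 9): e=[33,0,33] → █  [on edge]
    (5,4)@(11, 9): e=[-11,24,53] → ·
    (3,5)@(7, 11): e=[33,-12,45] → ·
    (4,5)@(9, 11): e=[11,0,55] → █  [on edge]
    (5,6)@(11, 13): e=[-11,0,77] → ·  [on edge]
    (6,7)@(13, 15): e=[-33,0,99] → ·  [on edge]
  covered (9 px):
    · · · · · · ·
    · · · · █ · ·
    · · · █ █ · ·
    · · █ █ █ · ·
    · · · █ █ · ·
    · · · · █ · ·
    · · · · · · ·
    · · · · · · ·
    · · · · · · ·
    · · · · · · ·
T4:
  2·area = 50  (B↔C swapped to make it positive)
  edge (10, 20)→(1, 13): d=(-9,-7) top-left  bias=+0
  edge (1, 13)→(12, 16): d=(11,3) right/bottom  bias=-1
  edge (12, 16)→(10, 20): d=(-2,4) right/bottom  bias=-1
    (0,6)@(1, 13): e=[0,0,50] → ·  [on edge]
    (2,7)@(5, 15): e=[10,10,30] → █
    (3,7)@(7, 15): e=[24,4,22] → █
    (4,7)@(9, 15): e=[38,-2,14] → ·
    (2,8)@(5, 17): e=[-8,32,26] → ·
    (3,8)@(7, 17): e=[6,26,18] → █
    (4,8)@(9, 17): e=[20,20,10] → █
    (5,8)@(11, 17): e=[34,14,2] → █
    (6,8)@(13, 17): e=[48,8,-6] → ·
    (3,9)@(7, 19): e=[-12,48,14] → ·
    (4,9)@(9, 19): e=[2,42,6] → █
    (5,9)@(11, 19): e=[16,36,-2] → ·
  covered (6 px):
    · · · · · · ·
    · · · · · · ·
    · · · · · · ·
    · · · · · · ·
    · · · · · · ·
    · · · · · · ·
    · · · · · · ·
    · · █ █ · · ·
    · · · █ █ █ ·
    · · · · █ · ·

Final: 30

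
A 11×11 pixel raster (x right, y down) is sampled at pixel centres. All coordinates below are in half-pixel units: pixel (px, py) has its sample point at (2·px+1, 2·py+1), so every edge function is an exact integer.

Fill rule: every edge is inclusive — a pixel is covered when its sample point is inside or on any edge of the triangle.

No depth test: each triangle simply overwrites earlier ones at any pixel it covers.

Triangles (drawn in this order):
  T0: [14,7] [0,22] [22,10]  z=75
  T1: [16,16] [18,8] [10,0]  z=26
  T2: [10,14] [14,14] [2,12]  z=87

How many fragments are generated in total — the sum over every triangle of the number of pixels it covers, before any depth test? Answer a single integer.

T0:
  2·area = 162  (B↔C swapped to make it positive)
  edge (14, 7)→(22, 10): d=(8,3) inclusive
  edge (22, 10)→(0, 22): d=(-22,12) inclusive
  edge (0, 22)→(14, 7): d=(14,-15) inclusive
    (6,4)@(13, 9): e=[19,130,13] → X
    (7,4)@(15, 9): e=[13,106,43] → X
    (8,4)@(17, 9): e=[7,82,73] → X
    (9,4)@(19, 9): e=[1,58,103] → X
    (10,4)@(21, 9): e=[-5,34,133] → .
    (5,5)@(11, 11): e=[41,110,11] → X
    (10,5)@(21, 11): e=[11,-10,161] → .
    (4,6)@(9, 13): e=[63,90,9] → X
    (8,6)@(17, 13): e=[39,-6,129] → .
    (9,6)@(19, 13): e=[33,-30,159] → .
    (3,7)@(7, 15): e=[85,70,7] → X
    (6,7)@(13, 15): e=[67,-2,97] → .
  covered (22 px):
    . . . . . . . . . . .
    . . . . . . . . . . .
    . . . . . . . . . . .
    . . . . . . . . . . .
    . . . . . . X X X X .
    . . . . . X X X X X .
    . . . . X X X X . . .
    . . . X X X . . . . .
    . . X X X . . . . . .
    . X X . . . . . . . .
    X . . . . . . . . . .
T1:
  2·area = 80  (B↔C swapped to make it positive)
  edge (16, 16)→(10, 0): d=(-6,-16) inclusive
  edge (10, 0)→(18, 8): d=(8,8) inclusive
  edge (18, 8)→(16, 16): d=(-2,8) inclusive
    (5,0)@(11, 1): e=[10,0,70] → X  [on edge]
    (6,0)@(13, 1): e=[42,-16,54] → .
    (5,1)@(11, 3): e=[-2,16,66] → .
    (6,1)@(13, 3): e=[30,0,50] → X  [on edge]
    (7,1)@(15, 3): e=[62,-16,34] → .
    (6,2)@(13, 5): e=[18,16,46] → X
    (7,2)@(15, 5): e=[50,0,30] → X  [on edge]
    (8,2)@(17, 5): e=[82,-16,14] → .
    (6,3)@(13, 7): e=[6,32,42] → X
    (8,3)@(17, 7): e=[70,0,10] → X  [on edge]
    (9,3)@(19, 7): e=[102,-16,-6] → .
    (6,4)@(13, 9): e=[-6,48,38] → .
    (9,4)@(19, 9): e=[90,0,-10] → .  [on edge]
    (10,5)@(21, 11): e=[110,0,-30] → .  [on edge]
  covered (12 px):
    . . . . . X . . . . .
    . . . . . . X . . . .
    . . . . . . X X . . .
    . . . . . . X X X . .
    . . . . . . . X X . .
    . . . . . . . X X . .
    . . . . . . . X . . .
    . . . . . . . . . . .
    . . . . . . . . . . .
    . . . . . . . . . . .
    . . . . . . . . . . .
T2:
  2·area = 8  (B↔C swapped to make it positive)
  edge (10, 14)→(2, 12): d=(-8,-2) inclusive
  edge (2, 12)→(14, 14): d=(12,2) inclusive
  edge (14, 14)→(10, 14): d=(-4,0) inclusive
    (3,6)@(7, 13): e=[2,2,4] → X
    (4,6)@(9, 13): e=[6,-2,4] → .
    (3,7)@(7, 15): e=[-14,26,-4] → .
  covered (1 px):
    . . . . . . . . . . .
    . . . . . . . . . . .
    . . . . . . . . . . .
    . . . . . . . . . . .
    . . . . . . . . . . .
    . . . . . . . . . . .
    . . . X . . . . . . .
    . . . . . . . . . . .
    . . . . . . . . . . .
    . . . . . . . . . . .
    . . . . . . . . . . .

Answer: 35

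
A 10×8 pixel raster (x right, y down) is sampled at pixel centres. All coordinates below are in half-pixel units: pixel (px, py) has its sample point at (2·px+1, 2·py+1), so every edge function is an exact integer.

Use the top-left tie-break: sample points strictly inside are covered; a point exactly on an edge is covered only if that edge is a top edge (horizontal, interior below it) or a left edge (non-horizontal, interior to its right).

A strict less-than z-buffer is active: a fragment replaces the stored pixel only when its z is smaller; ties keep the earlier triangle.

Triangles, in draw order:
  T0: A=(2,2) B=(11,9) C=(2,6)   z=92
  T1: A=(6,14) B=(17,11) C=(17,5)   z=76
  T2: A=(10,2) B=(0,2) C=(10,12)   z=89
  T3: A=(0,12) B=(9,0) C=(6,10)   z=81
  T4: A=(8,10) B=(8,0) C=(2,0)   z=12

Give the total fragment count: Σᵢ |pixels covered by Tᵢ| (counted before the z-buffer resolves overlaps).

T0:
  2·area = 36
  edge (2, 2)→(11, 9): d=(9,7) right/bottom  bias=-1
  edge (11, 9)→(2, 6): d=(-9,-3) top-left  bias=+0
  edge (2, 6)→(2, 2): d=(0,-4) top-left  bias=+0
    (1,1)@(3, 3): e=[2,30,4] → X
    (2,1)@(5, 3): e=[-12,36,12] → .
    (1,2)@(3, 5): e=[20,12,4] → X
    (2,2)@(5, 5): e=[6,18,12] → X
    (3,2)@(7, 5): e=[-8,24,20] → .
    (1,3)@(3, 7): e=[38,-6,4] → .
    (2,3)@(5, 7): e=[24,0,12] → X  [on edge]
    (3,3)@(7, 7): e=[10,6,20] → X
    (4,3)@(9, 7): e=[-4,12,28] → .
    (2,4)@(5, 9): e=[42,-18,12] → .
    (3,4)@(7, 9): e=[28,-12,20] → .
    (5,4)@(11, 9): e=[0,0,36] → .  [on edge]
    (8,5)@(17, 11): e=[-24,0,60] → .  [on edge]
  covered (5 px):
    . . . . . . . . . .
    . X . . . . . . . .
    . X X . . . . . . .
    . . X X . . . . . .
    . . . . . . . . . .
    . . . . . . . . . .
    . . . . . . . . . .
    . . . . . . . . . .
T1:
  2·area = 66  (B↔C swapped to make it positive)
  edge (6, 14)→(17, 5): d=(11,-9) top-left  bias=+0
  edge (17, 5)→(17, 11): d=(0,6) right/bottom  bias=-1
  edge (17, 11)→(6, 14): d=(-11,3) right/bottom  bias=-1
    (8,0)@(17, 1): e=[-44,0,110] → .  [on edge]
    (8,1)@(17, 3): e=[-22,0,88] → .  [on edge]
    (8,2)@(17, 5): e=[0,0,66] → .  [on edge]
    (7,3)@(15, 7): e=[4,12,50] → X
    (8,3)@(17, 7): e=[22,0,44] → .  [on edge]
    (6,4)@(13, 9): e=[8,24,34] → X
    (8,4)@(17, 9): e=[44,0,22] → .  [on edge]
    (5,5)@(11, 11): e=[12,36,18] → X
    (8,5)@(17, 11): e=[66,0,0] → .  [on edge]
    (4,6)@(9, 13): e=[16,48,2] → X
    (5,6)@(11, 13): e=[34,36,-4] → .
    (6,6)@(13, 13): e=[52,24,-10] → .
    (8,6)@(17, 13): e=[88,0,-22] → .  [on edge]
    (8,7)@(17, 15): e=[110,0,-44] → .  [on edge]
  covered (7 px):
    . . . . . . . . . .
    . . . . . . . . . .
    . . . . . . . . . .
    . . . . . . . X . .
    . . . . . . X X . .
    . . . . . X X X . .
    . . . . X . . . . .
    . . . . . . . . . .
T2:
  2·area = 100  (B↔C swapped to make it positive)
  edge (10, 2)→(10, 12): d=(0,10) right/bottom  bias=-1
  edge (10, 12)→(0, 2): d=(-10,-10) top-left  bias=+0
  edge (0, 2)→(10, 2): d=(10,0) top-left  bias=+0
    (0,1)@(1, 3): e=[90,0,10] → X  [on edge]
    (1,1)@(3, 3): e=[70,20,10] → X
    (2,1)@(5, 3): e=[50,40,10] → X
    (3,1)@(7, 3): e=[30,60,10] → X
    (4,1)@(9, 3): e=[10,80,10] → X
    (5,1)@(11, 3): e=[-10,100,10] → .
    (0,2)@(1, 5): e=[90,-20,30] → .
    (1,2)@(3, 5): e=[70,0,30] → X  [on edge]
    (5,2)@(11, 5): e=[-10,80,30] → .
    (1,3)@(3, 7): e=[70,-20,50] → .
    (2,3)@(5, 7): e=[50,0,50] → X  [on edge]
    (5,3)@(11, 7): e=[-10,60,50] → .
    (3,4)@(7, 9): e=[30,0,70] → X  [on edge]
    (4,5)@(9, 11): e=[10,0,90] → X  [on edge]
    (5,6)@(11, 13): e=[-10,0,110] → .  [on edge]
    (6,7)@(13, 15): e=[-30,0,130] → .  [on edge]
  covered (15 px):
    . . . . . . . . . .
    X X X X X . . . . .
    . X X X X . . . . .
    . . X X X . . . . .
    . . . X X . . . . .
    . . . . X . . . . .
    . . . . . . . . . .
    . . . . . . . . . .
T3:
  2·area = 54
  edge (0, 12)→(9, 0): d=(9,-12) top-left  bias=+0
  edge (9, 0)→(6, 10): d=(-3,10) right/bottom  bias=-1
  edge (6, 10)→(0, 12): d=(-6,2) right/bottom  bias=-1
    (3,1)@(7, 3): e=[3,11,40] → X
    (4,1)@(9, 3): e=[27,-9,36] → .
    (3,2)@(7, 5): e=[21,5,28] → X
    (4,2)@(9, 5): e=[45,-15,24] → .
    (2,3)@(5, 7): e=[15,19,20] → X
    (3,3)@(7, 7): e=[39,-1,16] → .
    (7,3)@(15, 7): e=[135,-81,0] → .  [on edge]
    (1,4)@(3, 9): e=[9,33,12] → X
    (3,4)@(7, 9): e=[57,-7,4] → .
    (4,4)@(9, 9): e=[81,-27,0] → .  [on edge]
    (0,5)@(1, 11): e=[3,47,4] → X
    (1,5)@(3, 11): e=[27,27,0] → .  [on edge]
  covered (6 px):
    . . . . . . . . . .
    . . . X . . . . . .
    . . . X . . . . . .
    . . X . . . . . . .
    . X X . . . . . . .
    X . . . . . . . . .
    . . . . . . . . . .
    . . . . . . . . . .
T4:
  2·area = 60  (B↔C swapped to make it positive)
  edge (8, 10)→(2, 0): d=(-6,-10) top-left  bias=+0
  edge (2, 0)→(8, 0): d=(6,0) top-left  bias=+0
  edge (8, 0)→(8, 10): d=(0,10) right/bottom  bias=-1
    (1,0)@(3, 1): e=[4,6,50] → X
    (2,0)@(5, 1): e=[24,6,30] → X
    (3,0)@(7, 1): e=[44,6,10] → X
    (4,0)@(9, 1): e=[64,6,-10] → .
    (1,1)@(3, 3): e=[-8,18,50] → .
    (2,1)@(5, 3): e=[12,18,30] → X
    (4,1)@(9, 3): e=[52,18,-10] → .
    (2,2)@(5, 5): e=[0,30,30] → X  [on edge]
    (4,2)@(9, 5): e=[40,30,-10] → .
    (2,3)@(5, 7): e=[-12,42,30] → .
    (3,3)@(7, 7): e=[8,42,10] → X
    (4,3)@(9, 7): e=[28,42,-10] → .
    (5,7)@(11, 15): e=[0,90,-30] → .  [on edge]
  covered (8 px):
    . X X X . . . . . .
    . . X X . . . . . .
    . . X X . . . . . .
    . . . X . . . . . .
    . . . . . . . . . .
    . . . . . . . . . .
    . . . . . . . . . .
    . . . . . . . . . .

Final: 41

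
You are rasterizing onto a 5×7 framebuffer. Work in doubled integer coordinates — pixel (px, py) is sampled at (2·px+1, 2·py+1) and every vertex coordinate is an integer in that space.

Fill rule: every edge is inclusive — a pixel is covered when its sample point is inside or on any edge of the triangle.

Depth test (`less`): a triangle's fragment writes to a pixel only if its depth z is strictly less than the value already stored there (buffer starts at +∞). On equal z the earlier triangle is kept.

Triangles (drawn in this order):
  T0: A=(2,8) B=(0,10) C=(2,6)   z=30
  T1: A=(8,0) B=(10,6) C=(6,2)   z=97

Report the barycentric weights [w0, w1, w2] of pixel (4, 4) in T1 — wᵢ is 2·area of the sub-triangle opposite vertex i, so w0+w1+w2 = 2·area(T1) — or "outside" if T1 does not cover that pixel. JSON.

T0:
  2·area = 4
  edge (2, 8)→(0, 10): d=(-2,2) inclusive
  edge (0, 10)→(2, 6): d=(2,-4) inclusive
  edge (2, 6)→(2, 8): d=(0,2) inclusive
    (4,0)@(9, 1): e=[0,18,-14] → .  [on edge]
    (3,1)@(7, 3): e=[0,14,-10] → .  [on edge]
    (2,2)@(5, 5): e=[0,10,-6] → .  [on edge]
    (1,3)@(3, 7): e=[0,6,-2] → .  [on edge]
    (0,4)@(1, 9): e=[0,2,2] → X  [on edge]
    (1,4)@(3, 9): e=[-4,10,-2] → .
    (0,5)@(1, 11): e=[-4,6,2] → .
  covered (1 px):
    . . . . .
    . . . . .
    . . . . .
    . . . . .
    X . . . .
    . . . . .
    . . . . .
T1:
  2·area = 16
  edge (8, 0)→(10, 6): d=(2,6) inclusive
  edge (10, 6)→(6, 2): d=(-4,-4) inclusive
  edge (6, 2)→(8, 0): d=(2,-2) inclusive
    (2,0)@(5, 1): e=[20,0,-4] → .  [on edge]
    (3,0)@(7, 1): e=[8,8,0] → X  [on edge]
    (4,0)@(9, 1): e=[-4,16,4] → .
    (2,1)@(5, 3): e=[24,-8,0] → .  [on edge]
    (3,1)@(7, 3): e=[12,0,4] → X  [on edge]
    (4,1)@(9, 3): e=[0,8,8] → X  [on edge]
    (1,2)@(3, 5): e=[40,-24,0] → .  [on edge]
    (3,2)@(7, 5): e=[16,-8,8] → .
    (4,2)@(9, 5): e=[4,0,12] → X  [on edge]
    (0,3)@(1, 7): e=[56,-40,0] → .  [on edge]
    (4,3)@(9, 7): e=[8,-8,16] → .
  covered (4 px):
    . . . X .
    . . . X X
    . . . . X
    . . . . .
    . . . . .
    . . . . .
    . . . . .

Result: "outside"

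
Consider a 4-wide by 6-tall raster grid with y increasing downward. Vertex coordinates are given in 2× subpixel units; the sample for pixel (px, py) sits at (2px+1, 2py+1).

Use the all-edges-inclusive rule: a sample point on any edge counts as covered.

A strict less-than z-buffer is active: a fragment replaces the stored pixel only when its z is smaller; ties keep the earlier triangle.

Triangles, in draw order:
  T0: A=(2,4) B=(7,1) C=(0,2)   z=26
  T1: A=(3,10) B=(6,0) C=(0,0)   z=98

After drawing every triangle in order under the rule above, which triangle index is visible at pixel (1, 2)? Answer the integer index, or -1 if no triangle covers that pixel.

T0:
  2·area = 16  (B↔C swapped to make it positive)
  edge (2, 4)→(0, 2): d=(-2,-2) inclusive
  edge (0, 2)→(7, 1): d=(7,-1) inclusive
  edge (7, 1)→(2, 4): d=(-5,3) inclusive
    (3,0)@(7, 1): e=[16,0,0] → X  [on edge]
    (0,1)@(1, 3): e=[0,8,8] → X  [on edge]
    (1,1)@(3, 3): e=[4,10,2] → X
    (2,1)@(5, 3): e=[8,12,-4] → .
    (3,1)@(7, 3): e=[12,14,-10] → .
    (0,2)@(1, 5): e=[-4,22,-2] → .
    (1,2)@(3, 5): e=[0,24,-8] → .  [on edge]
    (2,3)@(5, 7): e=[0,40,-24] → .  [on edge]
    (3,4)@(7, 9): e=[0,56,-40] → .  [on edge]
  covered (3 px):
    . . . X
    X X . .
    . . . .
    . . . .
    . . . .
    . . . .
T1:
  2·area = 60  (B↔C swapped to make it positive)
  edge (3, 10)→(0, 0): d=(-3,-10) inclusive
  edge (0, 0)→(6, 0): d=(6,0) inclusive
  edge (6, 0)→(3, 10): d=(-3,10) inclusive
    (0,0)@(1, 1): e=[7,6,47] → X
    (1,0)@(3, 1): e=[27,6,27] → X
    (2,0)@(5, 1): e=[47,6,7] → X
    (3,0)@(7, 1): e=[67,6,-13] → .
    (0,1)@(1, 3): e=[1,18,41] → X
    (3,1)@(7, 3): e=[61,18,-19] → .
    (0,2)@(1, 5): e=[-5,30,35] → .
    (1,2)@(3, 5): e=[15,30,15] → X
    (2,2)@(5, 5): e=[35,30,-5] → .
    (1,3)@(3, 7): e=[9,42,9] → X
    (2,3)@(5, 7): e=[29,42,-11] → .
    (1,4)@(3, 9): e=[3,54,3] → X
  covered (9 px):
    X X X .
    X X X .
    . X . .
    . X . .
    . X . .
    . . . .

Z-buffer (winner per pixel, '.' = empty):
  1 1 1 0
  0 0 1 .
  . 1 . .
  . 1 . .
  . 1 . .
  . . . .

Result: 1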